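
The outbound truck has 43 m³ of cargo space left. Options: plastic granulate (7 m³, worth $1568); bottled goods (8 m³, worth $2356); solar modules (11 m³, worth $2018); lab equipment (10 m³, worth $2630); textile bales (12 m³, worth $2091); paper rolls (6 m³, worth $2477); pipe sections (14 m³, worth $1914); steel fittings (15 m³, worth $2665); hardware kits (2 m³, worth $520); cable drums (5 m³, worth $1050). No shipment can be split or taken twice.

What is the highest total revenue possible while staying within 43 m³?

11124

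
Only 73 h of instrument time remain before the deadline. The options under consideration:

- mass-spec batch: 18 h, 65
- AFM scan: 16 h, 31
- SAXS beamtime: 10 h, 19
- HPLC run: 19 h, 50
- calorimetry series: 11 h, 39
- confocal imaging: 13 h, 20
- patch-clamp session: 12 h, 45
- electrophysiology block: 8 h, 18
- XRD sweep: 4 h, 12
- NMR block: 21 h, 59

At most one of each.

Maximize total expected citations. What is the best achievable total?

229

A density-first pass picks mass-spec batch + calorimetry series + patch-clamp session + XRD sweep + NMR block — 220 at 66 h.
The 21 h tied up in NMR block is better spent on HPLC run + electrophysiology block — total rises to 229 (72 h).
Next best is mass-spec batch + SAXS beamtime + calorimetry series + patch-clamp session + NMR block at 227 (72 h) — short by 2.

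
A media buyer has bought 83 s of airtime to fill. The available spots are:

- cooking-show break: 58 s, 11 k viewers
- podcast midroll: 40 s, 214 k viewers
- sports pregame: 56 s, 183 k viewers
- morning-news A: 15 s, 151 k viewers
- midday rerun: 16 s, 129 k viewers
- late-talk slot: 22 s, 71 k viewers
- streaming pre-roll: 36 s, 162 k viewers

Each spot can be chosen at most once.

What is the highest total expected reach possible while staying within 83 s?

494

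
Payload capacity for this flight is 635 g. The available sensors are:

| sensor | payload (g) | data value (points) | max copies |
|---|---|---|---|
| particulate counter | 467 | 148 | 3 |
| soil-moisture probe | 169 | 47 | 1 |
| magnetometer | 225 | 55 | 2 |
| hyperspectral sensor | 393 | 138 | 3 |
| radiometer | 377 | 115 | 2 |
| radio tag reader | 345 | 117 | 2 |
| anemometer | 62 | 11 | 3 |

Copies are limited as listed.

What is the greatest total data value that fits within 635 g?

196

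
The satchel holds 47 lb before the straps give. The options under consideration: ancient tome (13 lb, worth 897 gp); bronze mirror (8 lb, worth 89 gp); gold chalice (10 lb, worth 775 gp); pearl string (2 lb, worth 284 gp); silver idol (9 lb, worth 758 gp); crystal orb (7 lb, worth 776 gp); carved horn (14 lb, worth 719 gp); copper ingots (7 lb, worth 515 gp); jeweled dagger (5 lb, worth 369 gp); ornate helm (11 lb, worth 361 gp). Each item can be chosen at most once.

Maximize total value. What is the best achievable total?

3859

The ratio heuristic lands on gold chalice + pearl string + silver idol + crystal orb + copper ingots + jeweled dagger (3477) but leaves 7 lb idle.
Replace copper ingots with ancient tome: the trade gains 382 net, giving 3859 at 46 lb.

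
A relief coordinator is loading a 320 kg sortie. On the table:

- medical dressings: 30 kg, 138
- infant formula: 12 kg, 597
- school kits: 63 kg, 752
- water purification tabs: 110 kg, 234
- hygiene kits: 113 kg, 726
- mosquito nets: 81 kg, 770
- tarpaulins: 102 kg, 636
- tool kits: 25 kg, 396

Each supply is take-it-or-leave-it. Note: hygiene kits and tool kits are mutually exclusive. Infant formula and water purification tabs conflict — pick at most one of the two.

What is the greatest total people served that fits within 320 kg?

Taking medical dressings + infant formula + school kits + mosquito nets + tarpaulins + tool kits: 313 kg used, 3289 in people served.
That's the maximum — no feasible swap from here does better than 3289.

3289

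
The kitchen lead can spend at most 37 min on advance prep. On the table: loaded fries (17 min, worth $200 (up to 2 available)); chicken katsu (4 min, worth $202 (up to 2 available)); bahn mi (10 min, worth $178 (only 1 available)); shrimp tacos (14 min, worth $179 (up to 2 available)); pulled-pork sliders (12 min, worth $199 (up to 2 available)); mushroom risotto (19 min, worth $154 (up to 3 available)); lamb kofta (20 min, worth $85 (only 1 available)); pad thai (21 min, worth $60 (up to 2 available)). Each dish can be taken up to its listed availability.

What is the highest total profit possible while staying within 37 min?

803

The ratio heuristic lands on 2×chicken katsu + bahn mi + pulled-pork sliders (781) but leaves 7 min idle.
Replace bahn mi with loaded fries: the trade gains 22 net, giving 803 at 37 min.
Nothing else within 37 min beats 803.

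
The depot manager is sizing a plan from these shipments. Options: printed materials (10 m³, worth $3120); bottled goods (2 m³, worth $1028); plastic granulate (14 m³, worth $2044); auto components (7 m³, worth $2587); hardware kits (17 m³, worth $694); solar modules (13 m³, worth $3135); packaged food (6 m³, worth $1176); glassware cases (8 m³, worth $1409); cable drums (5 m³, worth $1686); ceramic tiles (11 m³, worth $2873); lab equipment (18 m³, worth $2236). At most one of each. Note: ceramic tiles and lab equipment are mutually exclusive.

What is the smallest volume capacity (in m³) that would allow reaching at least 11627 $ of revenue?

Need the lightest bundle worth ≥ 11627.
printed materials + auto components + solar modules + packaged food + cable drums: 11704 revenue at 41 m³.
Any bundle with less than 41 m³ falls short of 11627.

41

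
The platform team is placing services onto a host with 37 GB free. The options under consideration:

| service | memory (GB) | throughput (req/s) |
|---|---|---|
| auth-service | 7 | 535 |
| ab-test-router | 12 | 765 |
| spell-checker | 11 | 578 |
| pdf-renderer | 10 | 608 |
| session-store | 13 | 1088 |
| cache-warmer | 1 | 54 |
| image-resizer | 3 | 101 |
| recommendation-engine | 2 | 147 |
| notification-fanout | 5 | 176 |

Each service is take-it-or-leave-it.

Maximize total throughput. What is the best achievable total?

The ratio heuristic lands on auth-service + ab-test-router + session-store + cache-warmer + recommendation-engine (2589) but leaves 2 GB idle.
Dropping cache-warmer frees 1 GB; slotting in image-resizer (3 GB) lifts the total to 2636 at 37 GB.
An exhaustive check of the 512 subsets confirms 2636.

2636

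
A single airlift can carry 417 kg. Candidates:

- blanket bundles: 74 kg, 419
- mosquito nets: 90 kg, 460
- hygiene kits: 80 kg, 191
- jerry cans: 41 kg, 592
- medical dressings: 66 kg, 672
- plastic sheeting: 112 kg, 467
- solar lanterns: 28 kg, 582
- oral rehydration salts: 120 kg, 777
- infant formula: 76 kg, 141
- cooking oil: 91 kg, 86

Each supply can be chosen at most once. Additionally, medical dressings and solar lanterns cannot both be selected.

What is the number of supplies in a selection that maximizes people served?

5

The maximum people served within 417 kg is 2927.
blanket bundles + jerry cans + medical dressings + plastic sheeting + oral rehydration salts hits 2927 at 413 kg.
All optima have 5 supplies.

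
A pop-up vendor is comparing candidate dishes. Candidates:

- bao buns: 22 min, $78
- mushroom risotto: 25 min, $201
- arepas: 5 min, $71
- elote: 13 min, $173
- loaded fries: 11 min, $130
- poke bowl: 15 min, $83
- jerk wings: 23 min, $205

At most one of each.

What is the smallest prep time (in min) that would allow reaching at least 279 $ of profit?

Need the lightest bundle worth ≥ 279.
elote + loaded fries: 303 profit at 24 min.
Any bundle with less than 24 min falls short of 279.

24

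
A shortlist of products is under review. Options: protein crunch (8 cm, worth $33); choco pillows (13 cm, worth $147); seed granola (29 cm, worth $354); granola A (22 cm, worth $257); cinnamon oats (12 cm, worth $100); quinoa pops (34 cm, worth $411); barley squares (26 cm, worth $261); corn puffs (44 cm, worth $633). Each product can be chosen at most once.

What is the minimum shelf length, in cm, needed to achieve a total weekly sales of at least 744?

57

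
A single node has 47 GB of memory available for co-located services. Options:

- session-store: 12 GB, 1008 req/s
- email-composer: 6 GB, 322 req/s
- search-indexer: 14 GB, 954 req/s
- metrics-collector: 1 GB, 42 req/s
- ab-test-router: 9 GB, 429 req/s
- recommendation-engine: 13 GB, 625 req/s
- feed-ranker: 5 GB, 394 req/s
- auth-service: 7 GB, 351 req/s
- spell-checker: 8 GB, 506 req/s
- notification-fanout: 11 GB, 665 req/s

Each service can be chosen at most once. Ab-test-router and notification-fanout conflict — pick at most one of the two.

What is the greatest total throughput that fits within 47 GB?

By throughput per GB: session-store 84.00, feed-ranker 78.80, search-indexer 68.14, spell-checker 63.25 lead.
Taking the top-ratio services first gives session-store + email-composer + search-indexer + metrics-collector + feed-ranker + spell-checker for 3226 (46 GB).
The 6 GB tied up in email-composer is better spent on auth-service — total rises to 3255 (47 GB).
Every other selection either busts 47 GB or breaks a pairing rule or fails to beat 3255.

3255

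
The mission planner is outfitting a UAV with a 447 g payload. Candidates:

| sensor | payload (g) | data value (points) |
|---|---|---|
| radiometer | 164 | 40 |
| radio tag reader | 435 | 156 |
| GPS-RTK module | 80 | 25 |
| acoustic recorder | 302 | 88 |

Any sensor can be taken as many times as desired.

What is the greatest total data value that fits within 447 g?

156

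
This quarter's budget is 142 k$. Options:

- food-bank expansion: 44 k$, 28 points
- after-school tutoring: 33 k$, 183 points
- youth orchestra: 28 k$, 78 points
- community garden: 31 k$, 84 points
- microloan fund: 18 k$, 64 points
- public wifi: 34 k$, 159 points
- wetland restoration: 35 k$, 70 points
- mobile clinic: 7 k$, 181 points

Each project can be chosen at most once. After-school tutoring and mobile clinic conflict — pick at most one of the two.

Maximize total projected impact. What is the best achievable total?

Youth orchestra + community garden + public wifi + wetland restoration + mobile clinic uses 135 of the 142 k$ and totals 572.
Runner-up youth orchestra + community garden + microloan fund + public wifi + mobile clinic tops out at 566.

572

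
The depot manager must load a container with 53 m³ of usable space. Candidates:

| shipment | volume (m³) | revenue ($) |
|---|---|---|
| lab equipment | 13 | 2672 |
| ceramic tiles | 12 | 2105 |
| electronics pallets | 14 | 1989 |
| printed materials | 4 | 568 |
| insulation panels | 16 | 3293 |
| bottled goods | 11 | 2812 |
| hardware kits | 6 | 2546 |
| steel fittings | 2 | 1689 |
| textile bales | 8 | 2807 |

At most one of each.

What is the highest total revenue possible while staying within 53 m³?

The ratio heuristic lands on printed materials + insulation panels + bottled goods + hardware kits + steel fittings + textile bales (13715) but leaves 6 m³ idle.
Replace printed materials and insulation panels with lab equipment + ceramic tiles: the trade gains 916 net, giving 14631 at 52 m³.

14631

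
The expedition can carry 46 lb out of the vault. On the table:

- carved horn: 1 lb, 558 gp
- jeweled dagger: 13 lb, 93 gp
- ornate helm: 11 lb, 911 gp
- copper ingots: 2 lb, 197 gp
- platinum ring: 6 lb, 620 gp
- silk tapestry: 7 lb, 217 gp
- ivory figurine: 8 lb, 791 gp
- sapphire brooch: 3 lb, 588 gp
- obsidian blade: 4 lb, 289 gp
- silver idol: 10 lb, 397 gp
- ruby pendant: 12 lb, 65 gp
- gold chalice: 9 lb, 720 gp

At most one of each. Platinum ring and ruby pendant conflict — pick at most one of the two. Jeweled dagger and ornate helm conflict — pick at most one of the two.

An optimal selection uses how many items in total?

Best achievable value is 4674.
One optimal bundle: carved horn + ornate helm + copper ingots + platinum ring + ivory figurine + sapphire brooch + obsidian blade + gold chalice (44 lb).
Every optimal selection uses 8 items.

8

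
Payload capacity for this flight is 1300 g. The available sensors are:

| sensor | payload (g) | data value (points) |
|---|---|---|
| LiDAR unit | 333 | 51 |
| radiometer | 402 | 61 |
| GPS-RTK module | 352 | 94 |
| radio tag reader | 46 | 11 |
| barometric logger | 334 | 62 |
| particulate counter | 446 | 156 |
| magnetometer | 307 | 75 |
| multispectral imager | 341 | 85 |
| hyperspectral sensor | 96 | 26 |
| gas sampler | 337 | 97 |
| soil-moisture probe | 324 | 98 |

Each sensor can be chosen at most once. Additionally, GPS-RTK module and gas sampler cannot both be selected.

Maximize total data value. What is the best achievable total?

388

Density check — particulate counter 0.35, soil-moisture probe 0.30, gas sampler 0.29 are the best per g.
The ratio ordering already packs tightly: radio tag reader + particulate counter + hyperspectral sensor + gas sampler + soil-moisture probe, 1249 g, 388.
An exhaustive check of the 2048 subsets confirms 388.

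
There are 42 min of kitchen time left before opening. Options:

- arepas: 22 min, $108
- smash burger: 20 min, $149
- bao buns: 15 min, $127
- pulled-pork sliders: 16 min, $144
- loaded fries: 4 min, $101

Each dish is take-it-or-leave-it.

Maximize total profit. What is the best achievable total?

394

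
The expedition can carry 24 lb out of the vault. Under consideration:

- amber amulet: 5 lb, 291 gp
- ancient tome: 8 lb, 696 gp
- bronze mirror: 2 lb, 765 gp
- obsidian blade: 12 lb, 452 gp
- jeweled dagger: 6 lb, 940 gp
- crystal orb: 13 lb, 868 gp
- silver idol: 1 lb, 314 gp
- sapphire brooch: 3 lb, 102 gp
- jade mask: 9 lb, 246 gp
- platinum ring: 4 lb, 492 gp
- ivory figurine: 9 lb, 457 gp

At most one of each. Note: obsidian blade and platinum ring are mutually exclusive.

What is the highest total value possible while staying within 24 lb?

3309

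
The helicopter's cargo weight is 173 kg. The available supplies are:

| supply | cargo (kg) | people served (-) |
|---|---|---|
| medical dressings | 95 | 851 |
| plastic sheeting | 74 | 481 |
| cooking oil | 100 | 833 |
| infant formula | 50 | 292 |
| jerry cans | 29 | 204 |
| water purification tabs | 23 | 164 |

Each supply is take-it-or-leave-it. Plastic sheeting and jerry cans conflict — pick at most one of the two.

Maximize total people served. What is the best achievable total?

1332

The ratio heuristic lands on medical dressings + jerry cans + water purification tabs (1219) but leaves 26 kg idle.
Replace jerry cans and water purification tabs with plastic sheeting: the trade gains 113 net, giving 1332 at 169 kg.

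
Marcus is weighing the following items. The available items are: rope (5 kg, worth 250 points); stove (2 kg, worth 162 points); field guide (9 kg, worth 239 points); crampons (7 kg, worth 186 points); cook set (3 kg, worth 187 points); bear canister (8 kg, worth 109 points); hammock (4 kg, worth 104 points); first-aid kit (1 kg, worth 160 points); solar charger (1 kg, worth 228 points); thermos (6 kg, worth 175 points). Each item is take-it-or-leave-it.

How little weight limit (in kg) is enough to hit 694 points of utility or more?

Need the lightest bundle worth ≥ 694.
stove + cook set + first-aid kit + solar charger: 737 utility at 7 kg.
No combination under 7 kg hits 694.

7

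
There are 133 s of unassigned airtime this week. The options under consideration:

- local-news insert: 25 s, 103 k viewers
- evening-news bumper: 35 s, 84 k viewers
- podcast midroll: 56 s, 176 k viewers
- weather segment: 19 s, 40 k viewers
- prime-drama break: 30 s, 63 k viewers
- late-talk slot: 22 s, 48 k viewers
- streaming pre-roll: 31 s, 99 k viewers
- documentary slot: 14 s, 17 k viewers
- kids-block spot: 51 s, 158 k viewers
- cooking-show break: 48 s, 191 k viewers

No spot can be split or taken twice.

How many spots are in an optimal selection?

Best achievable expected reach is 470.
One optimal bundle: local-news insert + podcast midroll + cooking-show break (129 s).
Every optimal selection uses 3 spots.

3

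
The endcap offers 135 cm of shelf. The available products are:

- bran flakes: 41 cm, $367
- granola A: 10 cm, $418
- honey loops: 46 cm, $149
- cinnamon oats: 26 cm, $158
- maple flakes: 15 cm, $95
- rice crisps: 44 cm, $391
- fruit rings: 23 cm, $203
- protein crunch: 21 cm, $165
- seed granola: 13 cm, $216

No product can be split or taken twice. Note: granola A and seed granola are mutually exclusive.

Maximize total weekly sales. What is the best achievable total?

By weekly sales per cm: granola A 41.80, seed granola 16.62, bran flakes 8.95 lead.
Bran flakes + granola A + maple flakes + rice crisps + fruit rings uses 133 of the 135 cm and totals 1474.
The closest alternative, bran flakes + granola A + maple flakes + rice crisps + protein crunch, reaches only 1436.

1474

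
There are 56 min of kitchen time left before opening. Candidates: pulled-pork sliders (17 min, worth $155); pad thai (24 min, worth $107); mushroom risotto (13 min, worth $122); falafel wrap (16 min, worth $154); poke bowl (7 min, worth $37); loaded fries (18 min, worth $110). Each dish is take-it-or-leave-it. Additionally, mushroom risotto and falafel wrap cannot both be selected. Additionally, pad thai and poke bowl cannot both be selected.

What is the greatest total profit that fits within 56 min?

424

Taking pulled-pork sliders + mushroom risotto + poke bowl + loaded fries: 55 min used, 424 in profit.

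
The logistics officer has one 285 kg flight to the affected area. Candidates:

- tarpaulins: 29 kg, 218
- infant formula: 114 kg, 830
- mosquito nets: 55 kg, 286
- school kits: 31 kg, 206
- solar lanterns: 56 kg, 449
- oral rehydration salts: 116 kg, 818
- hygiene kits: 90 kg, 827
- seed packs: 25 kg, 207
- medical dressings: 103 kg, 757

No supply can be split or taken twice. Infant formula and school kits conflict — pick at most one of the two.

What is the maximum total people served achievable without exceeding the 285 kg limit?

By people served per kg: hygiene kits 9.19, seed packs 8.28, solar lanterns 8.02, tarpaulins 7.52 lead.
A density-first pass picks tarpaulins + school kits + solar lanterns + hygiene kits + seed packs — 1907 at 231 kg.
The 60 kg tied up in tarpaulins and school kits is better spent on infant formula — total rises to 2313 (285 kg).
Runner-up tarpaulins + solar lanterns + hygiene kits + medical dressings tops out at 2251.

2313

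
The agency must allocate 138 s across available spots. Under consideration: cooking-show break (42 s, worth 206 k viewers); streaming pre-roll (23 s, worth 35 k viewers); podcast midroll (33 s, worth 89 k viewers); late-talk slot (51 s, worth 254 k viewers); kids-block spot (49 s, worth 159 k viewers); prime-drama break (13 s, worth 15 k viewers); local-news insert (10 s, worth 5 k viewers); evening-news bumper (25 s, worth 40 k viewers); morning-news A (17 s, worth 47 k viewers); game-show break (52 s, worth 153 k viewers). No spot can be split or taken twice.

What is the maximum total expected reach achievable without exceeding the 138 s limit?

554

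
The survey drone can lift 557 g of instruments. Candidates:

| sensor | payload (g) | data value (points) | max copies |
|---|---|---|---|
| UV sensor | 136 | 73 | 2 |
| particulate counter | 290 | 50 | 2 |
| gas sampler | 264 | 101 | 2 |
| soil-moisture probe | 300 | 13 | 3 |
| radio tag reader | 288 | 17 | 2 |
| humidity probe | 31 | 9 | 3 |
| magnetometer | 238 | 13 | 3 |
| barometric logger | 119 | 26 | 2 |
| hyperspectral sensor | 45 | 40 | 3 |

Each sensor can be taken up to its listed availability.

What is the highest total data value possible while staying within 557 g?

Filling by ratio: 2×UV sensor + 3×humidity probe + 3×hyperspectral sensor for 293, with 57 g left unused.
Replace 2×humidity probe with barometric logger: the trade gains 8 net, giving 301 at 557 g.
That's the maximum — no swap from here does better than 301.

301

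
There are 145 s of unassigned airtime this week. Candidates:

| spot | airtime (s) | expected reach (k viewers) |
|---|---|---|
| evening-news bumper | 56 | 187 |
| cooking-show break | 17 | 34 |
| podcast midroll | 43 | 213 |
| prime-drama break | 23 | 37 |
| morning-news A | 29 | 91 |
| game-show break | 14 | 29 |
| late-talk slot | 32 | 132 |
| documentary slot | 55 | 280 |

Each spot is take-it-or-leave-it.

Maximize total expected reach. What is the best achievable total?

654

Density check — documentary slot 5.09, podcast midroll 4.95, late-talk slot 4.12 are the best per s.
Best packing: podcast midroll + game-show break + late-talk slot + documentary slot — 144 s, 654 total.
The closest alternative, podcast midroll + late-talk slot + documentary slot, reaches only 625.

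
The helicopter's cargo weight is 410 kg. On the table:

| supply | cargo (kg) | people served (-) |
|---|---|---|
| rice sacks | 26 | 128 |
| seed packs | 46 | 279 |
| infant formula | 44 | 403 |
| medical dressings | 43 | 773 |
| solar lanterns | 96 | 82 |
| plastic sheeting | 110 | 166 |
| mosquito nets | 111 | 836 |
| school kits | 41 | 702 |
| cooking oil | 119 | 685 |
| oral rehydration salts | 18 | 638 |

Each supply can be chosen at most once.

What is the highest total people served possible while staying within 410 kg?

4165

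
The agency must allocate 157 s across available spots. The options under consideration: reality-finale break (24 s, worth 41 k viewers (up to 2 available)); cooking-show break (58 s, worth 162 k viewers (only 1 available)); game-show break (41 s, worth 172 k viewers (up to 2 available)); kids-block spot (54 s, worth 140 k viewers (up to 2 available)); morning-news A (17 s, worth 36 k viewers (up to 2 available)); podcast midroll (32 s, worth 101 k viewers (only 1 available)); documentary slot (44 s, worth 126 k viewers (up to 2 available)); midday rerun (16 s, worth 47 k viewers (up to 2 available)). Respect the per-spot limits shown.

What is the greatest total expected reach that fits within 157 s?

553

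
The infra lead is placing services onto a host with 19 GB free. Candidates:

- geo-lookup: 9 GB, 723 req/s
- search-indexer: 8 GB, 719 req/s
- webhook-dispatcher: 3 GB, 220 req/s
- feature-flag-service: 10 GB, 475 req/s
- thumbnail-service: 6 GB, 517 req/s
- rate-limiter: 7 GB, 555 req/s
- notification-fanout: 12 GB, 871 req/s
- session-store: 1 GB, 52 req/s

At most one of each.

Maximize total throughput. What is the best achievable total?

1546

Density check — search-indexer 89.88, thumbnail-service 86.17, geo-lookup 80.33 are the best per GB.
Greedy by ratio would take search-indexer + webhook-dispatcher + thumbnail-service + session-store: 18 GB used, total 1508.
Dropping thumbnail-service frees 6 GB; slotting in rate-limiter (7 GB) lifts the total to 1546 at 19 GB.
Runner-up geo-lookup + webhook-dispatcher + thumbnail-service + session-store tops out at 1512.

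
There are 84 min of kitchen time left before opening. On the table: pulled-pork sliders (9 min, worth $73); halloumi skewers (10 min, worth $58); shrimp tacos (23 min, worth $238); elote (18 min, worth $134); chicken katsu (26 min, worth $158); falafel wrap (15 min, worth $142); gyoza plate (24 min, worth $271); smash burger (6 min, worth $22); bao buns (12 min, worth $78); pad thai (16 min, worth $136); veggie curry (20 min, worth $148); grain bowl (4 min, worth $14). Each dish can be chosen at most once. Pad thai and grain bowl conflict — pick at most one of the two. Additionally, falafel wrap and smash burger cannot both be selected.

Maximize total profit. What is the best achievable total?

802

Pulled-pork sliders + shrimp tacos + falafel wrap + gyoza plate + bao buns uses 83 of the 84 min and totals 802.
Next best is shrimp tacos + falafel wrap + gyoza plate + veggie curry at 799 (82 min) — short by 3.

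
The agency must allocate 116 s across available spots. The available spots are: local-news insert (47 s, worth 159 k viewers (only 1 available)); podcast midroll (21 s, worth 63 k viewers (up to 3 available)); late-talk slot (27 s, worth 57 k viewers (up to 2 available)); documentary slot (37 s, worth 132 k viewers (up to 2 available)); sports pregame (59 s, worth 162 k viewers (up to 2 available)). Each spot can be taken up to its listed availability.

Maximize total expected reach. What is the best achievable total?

Taking 2×podcast midroll + 2×documentary slot: 116 s used, 390 in expected reach.

390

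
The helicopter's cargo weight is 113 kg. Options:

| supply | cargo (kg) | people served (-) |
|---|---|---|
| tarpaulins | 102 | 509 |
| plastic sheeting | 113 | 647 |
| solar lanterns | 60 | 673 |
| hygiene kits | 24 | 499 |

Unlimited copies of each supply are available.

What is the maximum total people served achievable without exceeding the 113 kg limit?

1996

Best packing: 4×hygiene kits — 96 kg, 1996 total.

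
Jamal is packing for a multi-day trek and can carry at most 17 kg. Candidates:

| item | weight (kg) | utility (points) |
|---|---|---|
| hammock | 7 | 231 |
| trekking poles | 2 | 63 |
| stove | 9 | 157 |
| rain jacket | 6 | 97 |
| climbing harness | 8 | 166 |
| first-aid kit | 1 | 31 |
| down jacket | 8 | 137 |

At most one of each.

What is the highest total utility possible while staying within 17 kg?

460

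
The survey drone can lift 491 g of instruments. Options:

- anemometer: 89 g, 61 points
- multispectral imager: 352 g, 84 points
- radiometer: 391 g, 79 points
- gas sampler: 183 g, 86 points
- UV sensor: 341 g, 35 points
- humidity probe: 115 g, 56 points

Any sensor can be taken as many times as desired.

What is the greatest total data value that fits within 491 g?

305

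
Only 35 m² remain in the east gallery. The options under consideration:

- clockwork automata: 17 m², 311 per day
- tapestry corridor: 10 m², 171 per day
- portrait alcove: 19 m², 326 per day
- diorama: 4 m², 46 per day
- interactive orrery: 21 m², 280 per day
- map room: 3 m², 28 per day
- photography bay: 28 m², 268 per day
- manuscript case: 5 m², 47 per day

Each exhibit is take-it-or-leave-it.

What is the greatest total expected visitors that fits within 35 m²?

557

Ranking by ratio (expected visitors/m²): clockwork automata 18.29, portrait alcove 17.16, tapestry corridor 17.10.
A density-first pass picks clockwork automata + tapestry corridor + diorama + map room — 556 at 34 m².
Replace diorama with manuscript case: the trade gains 1 net, giving 557 at 35 m².
Runner-up clockwork automata + tapestry corridor + diorama + map room tops out at 556.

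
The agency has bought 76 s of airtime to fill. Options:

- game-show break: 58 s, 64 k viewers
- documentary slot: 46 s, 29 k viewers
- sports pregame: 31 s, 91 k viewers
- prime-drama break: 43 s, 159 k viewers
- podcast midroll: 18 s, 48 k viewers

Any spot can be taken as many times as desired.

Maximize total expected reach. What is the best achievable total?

Ranking by ratio (expected reach/s): prime-drama break 3.70, sports pregame 2.94, podcast midroll 2.67.
The ratio ordering already packs tightly: sports pregame + prime-drama break, 74 s, 250.

250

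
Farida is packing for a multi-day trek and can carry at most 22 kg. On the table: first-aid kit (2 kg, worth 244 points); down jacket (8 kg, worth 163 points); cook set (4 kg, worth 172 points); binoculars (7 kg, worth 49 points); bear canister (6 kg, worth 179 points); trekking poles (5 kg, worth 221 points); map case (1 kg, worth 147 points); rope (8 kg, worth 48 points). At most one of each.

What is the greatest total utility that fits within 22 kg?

963

By utility per kg: map case 147.00, first-aid kit 122.00, trekking poles 44.20, cook set 43.00 lead.
Best packing: first-aid kit + cook set + bear canister + trekking poles + map case — 18 kg, 963 total.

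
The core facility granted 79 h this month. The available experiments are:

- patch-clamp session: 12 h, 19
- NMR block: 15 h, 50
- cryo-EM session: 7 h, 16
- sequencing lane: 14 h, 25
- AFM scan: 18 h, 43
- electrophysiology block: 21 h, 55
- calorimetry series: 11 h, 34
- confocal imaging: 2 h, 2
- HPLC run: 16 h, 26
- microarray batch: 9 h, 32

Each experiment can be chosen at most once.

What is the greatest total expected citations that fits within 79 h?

216

Best packing: NMR block + AFM scan + electrophysiology block + calorimetry series + confocal imaging + microarray batch — 76 h, 216 total.
That's the maximum — no swap from here does better than 216.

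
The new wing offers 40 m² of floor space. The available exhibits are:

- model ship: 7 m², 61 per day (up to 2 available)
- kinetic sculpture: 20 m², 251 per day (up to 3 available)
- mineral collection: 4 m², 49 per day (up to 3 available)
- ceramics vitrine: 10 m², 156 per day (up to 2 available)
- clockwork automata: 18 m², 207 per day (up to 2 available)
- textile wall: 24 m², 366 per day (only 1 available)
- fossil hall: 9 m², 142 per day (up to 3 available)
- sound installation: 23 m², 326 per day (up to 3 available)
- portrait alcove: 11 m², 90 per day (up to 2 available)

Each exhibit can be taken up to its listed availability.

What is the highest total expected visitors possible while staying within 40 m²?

596

A density-first pass picks ceramics vitrine + 3×fossil hall — 582 at 37 m².
Replace fossil hall with ceramics vitrine: the trade gains 14 net, giving 596 at 38 m².
No other feasible combination exceeds 596.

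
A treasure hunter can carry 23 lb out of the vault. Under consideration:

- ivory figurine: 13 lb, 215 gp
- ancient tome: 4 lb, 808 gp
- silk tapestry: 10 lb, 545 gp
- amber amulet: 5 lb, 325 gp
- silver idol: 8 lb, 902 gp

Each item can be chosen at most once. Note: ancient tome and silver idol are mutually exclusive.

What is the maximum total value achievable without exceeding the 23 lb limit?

1772

Taking silk tapestry + amber amulet + silver idol: 23 lb used, 1772 in value.
No other feasible combination exceeds 1772.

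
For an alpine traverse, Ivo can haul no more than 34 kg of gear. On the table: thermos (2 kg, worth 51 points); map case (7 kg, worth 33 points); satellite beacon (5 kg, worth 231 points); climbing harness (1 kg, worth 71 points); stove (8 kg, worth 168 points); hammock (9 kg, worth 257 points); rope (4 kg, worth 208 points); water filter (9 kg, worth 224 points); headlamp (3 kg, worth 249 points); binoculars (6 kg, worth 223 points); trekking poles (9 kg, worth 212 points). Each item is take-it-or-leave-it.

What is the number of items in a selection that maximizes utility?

7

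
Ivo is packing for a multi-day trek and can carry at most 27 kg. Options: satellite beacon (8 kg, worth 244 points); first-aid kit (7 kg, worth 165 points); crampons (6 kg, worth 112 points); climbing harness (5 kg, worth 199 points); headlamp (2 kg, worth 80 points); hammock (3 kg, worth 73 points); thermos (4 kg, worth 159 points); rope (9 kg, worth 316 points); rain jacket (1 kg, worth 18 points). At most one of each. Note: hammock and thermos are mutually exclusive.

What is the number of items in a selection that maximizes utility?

The maximum utility within 27 kg is 936.
One optimal bundle: satellite beacon + climbing harness + thermos + rope + rain jacket (27 kg).
All optima have 5 items.

5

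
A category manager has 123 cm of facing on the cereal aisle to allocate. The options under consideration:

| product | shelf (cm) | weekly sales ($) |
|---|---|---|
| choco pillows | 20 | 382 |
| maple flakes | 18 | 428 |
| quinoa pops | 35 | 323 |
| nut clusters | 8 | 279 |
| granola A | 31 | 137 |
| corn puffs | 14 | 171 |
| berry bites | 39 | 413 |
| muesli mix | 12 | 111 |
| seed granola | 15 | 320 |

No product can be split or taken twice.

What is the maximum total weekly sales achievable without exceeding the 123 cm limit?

2014

Greedy by ratio would take choco pillows + maple flakes + nut clusters + corn puffs + berry bites + seed granola: 114 cm used, total 1993.
The 39 cm tied up in berry bites is better spent on quinoa pops + muesli mix — total rises to 2014 (122 cm).
That's the maximum — no swap from here does better than 2014.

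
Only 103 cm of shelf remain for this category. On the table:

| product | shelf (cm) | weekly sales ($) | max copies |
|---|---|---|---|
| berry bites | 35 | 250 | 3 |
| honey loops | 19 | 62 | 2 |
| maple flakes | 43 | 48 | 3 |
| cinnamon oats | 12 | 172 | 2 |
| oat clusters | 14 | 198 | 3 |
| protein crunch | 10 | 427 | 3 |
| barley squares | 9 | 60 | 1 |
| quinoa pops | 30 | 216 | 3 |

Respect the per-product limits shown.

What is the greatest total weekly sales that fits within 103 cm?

2219

2×cinnamon oats + 3×oat clusters + 3×protein crunch uses 96 of the 103 cm and totals 2219.
Every other selection either busts 103 cm or exceeds an availability limit or fails to beat 2219.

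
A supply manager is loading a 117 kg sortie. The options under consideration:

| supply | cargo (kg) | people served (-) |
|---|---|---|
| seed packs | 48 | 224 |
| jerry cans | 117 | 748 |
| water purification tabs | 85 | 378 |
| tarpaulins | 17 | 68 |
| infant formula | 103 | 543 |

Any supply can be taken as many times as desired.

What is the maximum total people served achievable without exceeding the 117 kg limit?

748

The ratio ordering already packs tightly: jerry cans, 117 kg, 748.
No other feasible combination exceeds 748.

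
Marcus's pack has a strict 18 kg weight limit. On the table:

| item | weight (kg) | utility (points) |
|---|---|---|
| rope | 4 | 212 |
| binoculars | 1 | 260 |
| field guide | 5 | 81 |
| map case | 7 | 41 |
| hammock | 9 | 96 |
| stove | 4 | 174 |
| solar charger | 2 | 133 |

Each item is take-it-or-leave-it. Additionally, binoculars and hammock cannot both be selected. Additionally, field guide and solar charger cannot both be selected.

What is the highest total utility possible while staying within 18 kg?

By utility per kg: binoculars 260.00, solar charger 66.50, rope 53.00 lead.
Rope + binoculars + map case + stove + solar charger uses 18 of the 18 kg and totals 820.
Next best is rope + binoculars + stove + solar charger at 779 (11 kg) — short by 41.

820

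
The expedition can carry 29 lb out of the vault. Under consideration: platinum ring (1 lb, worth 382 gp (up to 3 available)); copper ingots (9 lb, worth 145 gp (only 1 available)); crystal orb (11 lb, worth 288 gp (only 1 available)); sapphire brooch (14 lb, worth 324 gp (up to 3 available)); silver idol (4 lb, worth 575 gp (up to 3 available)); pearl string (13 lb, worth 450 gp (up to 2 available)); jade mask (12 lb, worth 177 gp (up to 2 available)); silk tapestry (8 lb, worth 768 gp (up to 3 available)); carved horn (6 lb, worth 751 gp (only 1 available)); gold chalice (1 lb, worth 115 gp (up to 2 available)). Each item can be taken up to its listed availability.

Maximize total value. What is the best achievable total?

4390

Density check — platinum ring 382.00, silver idol 143.75, carved horn 125.17 are the best per lb.
Filling by ratio: 3×platinum ring + 3×silver idol + carved horn + 2×gold chalice for 3852, with 6 lb left unused.
The 2 lb tied up in 2×gold chalice is better spent on silk tapestry — total rises to 4390 (29 lb).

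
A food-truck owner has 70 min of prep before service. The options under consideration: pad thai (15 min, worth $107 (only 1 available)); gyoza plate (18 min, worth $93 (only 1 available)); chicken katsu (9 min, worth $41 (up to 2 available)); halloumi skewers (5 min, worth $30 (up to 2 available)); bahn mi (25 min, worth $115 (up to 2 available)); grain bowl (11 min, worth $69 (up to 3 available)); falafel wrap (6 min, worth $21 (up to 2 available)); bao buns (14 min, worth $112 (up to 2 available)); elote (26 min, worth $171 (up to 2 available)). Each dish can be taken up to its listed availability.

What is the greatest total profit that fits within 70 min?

502

Density check — bao buns 8.00, pad thai 7.13, elote 6.58 are the best per min.
Pad thai + 2×bao buns + elote uses 69 of the 70 min and totals 502.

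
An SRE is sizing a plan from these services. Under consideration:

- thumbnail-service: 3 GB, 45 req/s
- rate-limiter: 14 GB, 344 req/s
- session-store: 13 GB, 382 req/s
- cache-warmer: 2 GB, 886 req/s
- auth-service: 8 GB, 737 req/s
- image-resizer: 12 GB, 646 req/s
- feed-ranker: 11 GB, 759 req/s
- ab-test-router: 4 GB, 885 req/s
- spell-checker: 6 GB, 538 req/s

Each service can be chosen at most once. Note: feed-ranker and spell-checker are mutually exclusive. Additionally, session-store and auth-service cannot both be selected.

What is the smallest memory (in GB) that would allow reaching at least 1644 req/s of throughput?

6

Minimise GB subject to total throughput ≥ 1644.
cache-warmer + ab-test-router: 1771 throughput at 6 GB.
Below 6 GB the best achievable stays under 1644.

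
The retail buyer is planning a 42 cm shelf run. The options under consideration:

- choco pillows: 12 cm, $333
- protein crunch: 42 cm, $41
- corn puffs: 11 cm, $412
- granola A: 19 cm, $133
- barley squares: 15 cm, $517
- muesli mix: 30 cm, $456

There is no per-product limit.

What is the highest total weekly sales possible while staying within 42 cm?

1446

By weekly sales per cm: corn puffs 37.45, barley squares 34.47, choco pillows 27.75, muesli mix 15.20 lead.
A density-first pass picks 3×corn puffs — 1236 at 33 cm.
Dropping 2×corn puffs frees 22 cm; slotting in 2×barley squares (30 cm) lifts the total to 1446 at 41 cm.
No other feasible combination exceeds 1446.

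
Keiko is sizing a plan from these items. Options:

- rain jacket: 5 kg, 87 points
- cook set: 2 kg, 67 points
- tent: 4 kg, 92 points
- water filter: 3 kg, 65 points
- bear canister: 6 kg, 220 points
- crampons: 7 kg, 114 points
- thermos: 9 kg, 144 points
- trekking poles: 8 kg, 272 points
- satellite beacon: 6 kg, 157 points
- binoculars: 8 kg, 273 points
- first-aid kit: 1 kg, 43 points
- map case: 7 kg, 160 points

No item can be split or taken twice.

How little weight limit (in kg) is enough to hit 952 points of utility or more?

Look for the lowest-weight combination reaching 952.
cook set + tent + bear canister + trekking poles + binoculars + first-aid kit reaches 967 using 29 kg.
Any bundle with less than 29 kg falls short of 952.

29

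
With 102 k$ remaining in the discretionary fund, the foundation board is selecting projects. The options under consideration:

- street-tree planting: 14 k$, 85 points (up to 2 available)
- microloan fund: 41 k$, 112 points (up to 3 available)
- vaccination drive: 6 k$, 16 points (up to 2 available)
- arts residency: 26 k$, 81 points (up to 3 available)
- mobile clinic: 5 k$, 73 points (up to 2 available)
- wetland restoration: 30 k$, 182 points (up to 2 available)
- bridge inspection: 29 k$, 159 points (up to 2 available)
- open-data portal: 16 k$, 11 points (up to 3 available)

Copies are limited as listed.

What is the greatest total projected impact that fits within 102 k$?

680

2×street-tree planting + 2×mobile clinic + 2×wetland restoration uses 98 of the 102 k$ and totals 680.
No other feasible combination exceeds 680.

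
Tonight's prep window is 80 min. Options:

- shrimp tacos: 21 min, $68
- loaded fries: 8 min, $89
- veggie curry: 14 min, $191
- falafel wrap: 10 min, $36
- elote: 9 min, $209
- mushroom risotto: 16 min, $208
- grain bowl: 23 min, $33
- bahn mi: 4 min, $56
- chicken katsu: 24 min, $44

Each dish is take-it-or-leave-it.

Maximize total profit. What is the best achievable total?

821

Filling by ratio: loaded fries + veggie curry + falafel wrap + elote + mushroom risotto + bahn mi for 789, with 19 min left unused.
The 10 min tied up in falafel wrap is better spent on shrimp tacos — total rises to 821 (72 min).
The closest alternative, shrimp tacos + loaded fries + veggie curry + falafel wrap + elote + mushroom risotto, reaches only 801.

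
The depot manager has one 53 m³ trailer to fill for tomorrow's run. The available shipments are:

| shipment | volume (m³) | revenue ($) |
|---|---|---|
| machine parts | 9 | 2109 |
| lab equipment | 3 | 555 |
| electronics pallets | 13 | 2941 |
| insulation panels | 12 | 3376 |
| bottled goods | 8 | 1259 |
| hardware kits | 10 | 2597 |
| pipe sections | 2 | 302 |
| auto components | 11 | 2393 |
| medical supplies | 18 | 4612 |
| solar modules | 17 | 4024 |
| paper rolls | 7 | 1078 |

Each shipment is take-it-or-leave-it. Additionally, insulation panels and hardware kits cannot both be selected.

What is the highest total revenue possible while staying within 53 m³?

Best packing: machine parts + lab equipment + insulation panels + auto components + medical supplies — 53 m³, 13045 total.

13045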